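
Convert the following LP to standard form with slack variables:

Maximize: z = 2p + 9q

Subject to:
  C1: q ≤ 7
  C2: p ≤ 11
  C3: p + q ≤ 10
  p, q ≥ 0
max z = 2p + 9q

s.t.
  q + s1 = 7
  p + s2 = 11
  p + q + s3 = 10
  p, q, s1, s2, s3 ≥ 0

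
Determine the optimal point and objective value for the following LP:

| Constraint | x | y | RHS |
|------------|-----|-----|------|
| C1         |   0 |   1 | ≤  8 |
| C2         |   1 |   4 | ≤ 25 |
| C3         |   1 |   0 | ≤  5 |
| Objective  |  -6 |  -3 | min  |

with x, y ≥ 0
x = 5, y = 5, z = -45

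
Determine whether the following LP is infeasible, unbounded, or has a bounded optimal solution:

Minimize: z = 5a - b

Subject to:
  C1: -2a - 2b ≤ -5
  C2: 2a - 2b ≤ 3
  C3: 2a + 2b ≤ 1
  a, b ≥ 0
C3 requires 2a + 2b ≤ 1, while C1 (-2a - 2b ≤ -5) is equivalent to 2a + 2b ≥ 5. Together they would need 5 ≤ 2a + 2b ≤ 1, which is impossible since 5 > 1. No point satisfies all constraints.

Infeasible — the constraint set is empty.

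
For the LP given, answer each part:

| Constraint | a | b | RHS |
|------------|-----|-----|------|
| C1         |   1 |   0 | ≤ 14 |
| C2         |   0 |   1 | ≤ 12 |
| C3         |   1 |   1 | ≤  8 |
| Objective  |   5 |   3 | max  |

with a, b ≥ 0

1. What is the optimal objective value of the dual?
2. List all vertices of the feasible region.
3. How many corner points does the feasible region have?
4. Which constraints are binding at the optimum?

1. 40 (by strong duality, equal to the primal optimum)
2. (0, 0), (8, 0), (0, 8)
3. 3
4. C3, b ≥ 0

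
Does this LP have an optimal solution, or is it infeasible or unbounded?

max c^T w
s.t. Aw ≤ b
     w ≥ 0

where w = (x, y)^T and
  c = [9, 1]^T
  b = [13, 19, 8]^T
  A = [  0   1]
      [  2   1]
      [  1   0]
The point (8, 3) satisfies every constraint, so the LP is feasible; the constraints give x ≤ 8 and y ≤ 13, which with x, y ≥ 0 keep the feasible region inside a bounded box. A feasible, bounded LP attains a finite optimum at a vertex.

Feasible with finite optimum z* = 75 at (8, 3).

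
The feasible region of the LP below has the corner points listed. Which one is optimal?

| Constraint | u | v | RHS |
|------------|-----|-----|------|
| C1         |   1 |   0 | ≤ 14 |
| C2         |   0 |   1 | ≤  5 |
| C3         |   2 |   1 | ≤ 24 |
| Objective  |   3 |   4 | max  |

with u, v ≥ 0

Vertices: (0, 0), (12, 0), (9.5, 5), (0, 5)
Evaluating z = 3u + 4v at each vertex:
  (0, 0): z = 0
  (12, 0): z = 36
  (9.5, 5): z = 48.5
  (0, 5): z = 20

The largest value is z = 48.5, attained at (9.5, 5).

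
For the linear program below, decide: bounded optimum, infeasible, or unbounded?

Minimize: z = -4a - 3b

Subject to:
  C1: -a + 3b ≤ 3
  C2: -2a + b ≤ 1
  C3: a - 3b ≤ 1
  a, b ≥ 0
Feasible point: (0, 0) satisfies every constraint, so the LP is feasible.
Direction d = (3, 1): for each constraint row a, a·d ≤ 0 —
  (-1)(3) + (3)(1) = 0 ≤ 0
  (-2)(3) + (1)(1) = -5 ≤ 0
  (1)(3) + (-3)(1) = 0 ≤ 0
and d ≥ 0, so (0, 0) + t·d stays feasible for every t ≥ 0. Along this ray z = -4a - 3b changes by -15 per unit t, so z → −∞.

Unbounded — the objective can decrease without bound over the feasible region.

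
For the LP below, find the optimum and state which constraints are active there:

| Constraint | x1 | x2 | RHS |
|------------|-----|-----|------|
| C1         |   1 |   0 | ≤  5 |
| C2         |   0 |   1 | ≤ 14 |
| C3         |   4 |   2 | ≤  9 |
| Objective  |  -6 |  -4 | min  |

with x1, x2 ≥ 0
Optimal: x1 = 0, x2 = 4.5
Slack at optimum:
  C1: slack = 5
  C2: slack = 9.5
  C3: slack = 0 (binding)
  x1 ≥ 0: x1 = 0 (binding)
  x2 ≥ 0: x2 = 4.5
Binding constraints: C3, x1 ≥ 0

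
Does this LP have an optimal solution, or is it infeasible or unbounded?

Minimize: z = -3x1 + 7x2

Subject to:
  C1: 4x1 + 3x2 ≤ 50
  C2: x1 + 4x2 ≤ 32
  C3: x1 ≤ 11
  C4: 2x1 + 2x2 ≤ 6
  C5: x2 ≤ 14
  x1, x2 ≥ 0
The point (3, 0) satisfies every constraint, so the LP is feasible; the constraints give x1 ≤ 11 and x2 ≤ 14, which with x1, x2 ≥ 0 keep the feasible region inside a bounded box. A feasible, bounded LP attains a finite optimum at a vertex.

Evaluating z = -3x1 + 7x2 at each vertex:
  (0, 0): z = 0
  (3, 0): z = -9
  (0, 3): z = 21

The LP has an optimal solution: (3, 0) with z = -9.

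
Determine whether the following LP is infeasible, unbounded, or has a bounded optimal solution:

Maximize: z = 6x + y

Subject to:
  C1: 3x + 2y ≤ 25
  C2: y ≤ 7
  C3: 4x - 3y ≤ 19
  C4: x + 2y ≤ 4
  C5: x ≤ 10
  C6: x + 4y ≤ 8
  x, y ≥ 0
The point (4, 0) satisfies every constraint, so the LP is feasible; the constraints give x ≤ 10 and y ≤ 7, which with x, y ≥ 0 keep the feasible region inside a bounded box. A feasible, bounded LP attains a finite optimum at a vertex.

The LP has an optimal solution: (4, 0) with z = 24.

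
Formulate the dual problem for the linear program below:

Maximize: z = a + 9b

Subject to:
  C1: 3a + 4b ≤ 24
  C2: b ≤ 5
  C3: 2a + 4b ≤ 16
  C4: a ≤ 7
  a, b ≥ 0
Minimize: z = 24y1 + 5y2 + 16y3 + 7y4

Subject to:
  C1: -3y1 - 2y3 - y4 ≤ -1
  C2: -4y1 - y2 - 4y3 ≤ -9
  y1, y2, y3, y4 ≥ 0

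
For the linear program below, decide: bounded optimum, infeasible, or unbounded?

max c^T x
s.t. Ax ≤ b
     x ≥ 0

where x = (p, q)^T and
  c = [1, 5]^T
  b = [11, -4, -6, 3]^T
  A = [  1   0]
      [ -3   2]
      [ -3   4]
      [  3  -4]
One constraint requires 3p - 4q ≤ 3, while the constraint -3p + 4q ≤ -6 is equivalent to 3p - 4q ≥ 6. Together they would need 6 ≤ 3p - 4q ≤ 3, which is impossible since 6 > 3. No point satisfies all constraints.

Infeasible — the constraint set is empty.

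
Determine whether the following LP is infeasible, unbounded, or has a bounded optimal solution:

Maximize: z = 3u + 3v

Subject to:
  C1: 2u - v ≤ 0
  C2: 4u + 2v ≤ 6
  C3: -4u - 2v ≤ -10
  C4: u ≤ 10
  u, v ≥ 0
C2 requires 4u + 2v ≤ 6, while C3 (-4u - 2v ≤ -10) is equivalent to 4u + 2v ≥ 10. Together they would need 10 ≤ 4u + 2v ≤ 6, which is impossible since 10 > 6. No point satisfies all constraints.

Infeasible: no point satisfies all constraints simultaneously.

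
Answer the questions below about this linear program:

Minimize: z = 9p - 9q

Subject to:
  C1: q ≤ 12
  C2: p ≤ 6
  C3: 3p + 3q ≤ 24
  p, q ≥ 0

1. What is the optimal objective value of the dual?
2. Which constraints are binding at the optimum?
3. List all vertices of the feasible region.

1. -72 (by strong duality, equal to the primal optimum)
2. C3, p ≥ 0
3. (0, 0), (6, 0), (6, 2), (0, 8)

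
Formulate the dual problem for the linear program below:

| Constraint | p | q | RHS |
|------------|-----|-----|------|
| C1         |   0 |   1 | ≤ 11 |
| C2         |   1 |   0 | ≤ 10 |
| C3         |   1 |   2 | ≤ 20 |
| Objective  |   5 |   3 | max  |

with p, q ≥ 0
Minimize: z = 11y1 + 10y2 + 20y3

Subject to:
  C1: -y2 - y3 ≤ -5
  C2: -y1 - 2y3 ≤ -3
  y1, y2, y3 ≥ 0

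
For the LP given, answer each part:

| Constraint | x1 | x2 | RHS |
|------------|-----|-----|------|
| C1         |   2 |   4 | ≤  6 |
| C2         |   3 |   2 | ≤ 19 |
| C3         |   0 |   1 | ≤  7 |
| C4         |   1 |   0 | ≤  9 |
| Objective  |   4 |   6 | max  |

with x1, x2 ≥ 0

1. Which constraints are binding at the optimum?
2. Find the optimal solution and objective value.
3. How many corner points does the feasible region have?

1. C1, x2 ≥ 0
2. x1 = 3, x2 = 0, z = 12
3. 3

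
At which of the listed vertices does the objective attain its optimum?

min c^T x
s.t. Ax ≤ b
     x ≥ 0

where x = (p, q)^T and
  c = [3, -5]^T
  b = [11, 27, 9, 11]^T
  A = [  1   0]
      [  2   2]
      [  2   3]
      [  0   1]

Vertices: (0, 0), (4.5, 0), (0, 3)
(0, 3) with z = -15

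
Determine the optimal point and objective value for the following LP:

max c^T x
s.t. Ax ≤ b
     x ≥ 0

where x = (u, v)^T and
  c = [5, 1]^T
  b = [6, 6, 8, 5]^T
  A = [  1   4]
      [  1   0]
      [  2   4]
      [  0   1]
Each vertex is the intersection of two constraint boundaries that also satisfies all remaining constraints:
  u = 0 and v = 0 → (0, 0)
  2u + 4v = 8 and v = 0 → (4, 0)
  u + 4v = 6 and 2u + 4v = 8 → (2, 1)
  u + 4v = 6 and u = 0 → (0, 1.5)

Evaluating z = 5u + v at each vertex:
  (0, 0): z = 0
  (4, 0): z = 20
  (2, 1): z = 11
  (0, 1.5): z = 1.5

The maximum is at (4, 0) with z = 20.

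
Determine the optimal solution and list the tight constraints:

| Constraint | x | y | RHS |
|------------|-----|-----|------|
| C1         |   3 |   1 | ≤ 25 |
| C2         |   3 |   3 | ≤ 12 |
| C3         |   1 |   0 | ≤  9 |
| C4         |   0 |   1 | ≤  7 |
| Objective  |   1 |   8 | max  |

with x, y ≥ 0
Optimal: x = 0, y = 4
Slack at optimum:
  C1: slack = 21
  C2: slack = 0 (binding)
  C3: slack = 9
  C4: slack = 3
  x ≥ 0: x = 0 (binding)
  y ≥ 0: y = 4
Binding constraints: C2, x ≥ 0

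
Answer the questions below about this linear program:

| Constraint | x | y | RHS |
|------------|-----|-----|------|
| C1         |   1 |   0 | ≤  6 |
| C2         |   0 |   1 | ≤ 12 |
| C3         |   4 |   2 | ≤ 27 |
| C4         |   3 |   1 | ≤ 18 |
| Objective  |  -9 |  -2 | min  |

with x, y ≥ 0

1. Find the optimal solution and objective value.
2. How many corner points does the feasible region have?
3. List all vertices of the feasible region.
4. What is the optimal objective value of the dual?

1. x = 6, y = 0, z = -54
2. 5
3. (0, 0), (6, 0), (4.5, 4.5), (0.75, 12), (0, 12)
4. -54 (by strong duality, equal to the primal optimum)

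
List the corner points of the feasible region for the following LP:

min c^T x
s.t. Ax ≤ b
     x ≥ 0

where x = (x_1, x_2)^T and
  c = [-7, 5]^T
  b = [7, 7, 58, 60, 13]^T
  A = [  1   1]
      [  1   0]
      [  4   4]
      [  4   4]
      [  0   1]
Each vertex is the intersection of two constraint boundaries that also satisfies all remaining constraints:
  x_1 = 0 and x_2 = 0 → (0, 0)
  x_1 + x_2 = 7 and x_1 = 7 → (7, 0)
  x_1 + x_2 = 7 and x_1 = 0 → (0, 7)

Vertices: (0, 0), (7, 0), (0, 7)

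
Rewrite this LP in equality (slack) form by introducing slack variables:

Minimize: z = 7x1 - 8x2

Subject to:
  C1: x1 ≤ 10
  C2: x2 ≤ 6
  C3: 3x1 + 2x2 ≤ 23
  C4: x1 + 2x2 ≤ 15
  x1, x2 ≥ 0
min z = 7x1 - 8x2

s.t.
  x1 + s1 = 10
  x2 + s2 = 6
  3x1 + 2x2 + s3 = 23
  x1 + 2x2 + s4 = 15
  x1, x2, s1, s2, s3, s4 ≥ 0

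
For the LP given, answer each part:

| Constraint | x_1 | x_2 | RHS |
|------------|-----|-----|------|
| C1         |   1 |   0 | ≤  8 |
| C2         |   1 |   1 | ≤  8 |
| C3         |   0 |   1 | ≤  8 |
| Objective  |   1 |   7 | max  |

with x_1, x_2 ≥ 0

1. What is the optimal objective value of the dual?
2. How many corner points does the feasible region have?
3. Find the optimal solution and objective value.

1. 56 (by strong duality, equal to the primal optimum)
2. 3
3. x_1 = 0, x_2 = 8, z = 56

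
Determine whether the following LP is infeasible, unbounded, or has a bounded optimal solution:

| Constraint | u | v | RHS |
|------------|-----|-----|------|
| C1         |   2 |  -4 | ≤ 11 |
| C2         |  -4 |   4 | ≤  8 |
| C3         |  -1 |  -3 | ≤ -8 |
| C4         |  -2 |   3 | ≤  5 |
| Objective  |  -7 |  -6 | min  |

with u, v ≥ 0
Feasible point: (2, 2) satisfies every constraint, so the LP is feasible.
Direction d = (2, 1): for each constraint row a, a·d ≤ 0 —
  (2)(2) + (-4)(1) = 0 ≤ 0
  (-4)(2) + (4)(1) = -4 ≤ 0
  (-1)(2) + (-3)(1) = -5 ≤ 0
  (-2)(2) + (3)(1) = -1 ≤ 0
and d ≥ 0, so (2, 2) + t·d stays feasible for every t ≥ 0. Along this ray z = -7u - 6v changes by -20 per unit t, so z → −∞.

Unbounded: there is a feasible ray along which z → −∞.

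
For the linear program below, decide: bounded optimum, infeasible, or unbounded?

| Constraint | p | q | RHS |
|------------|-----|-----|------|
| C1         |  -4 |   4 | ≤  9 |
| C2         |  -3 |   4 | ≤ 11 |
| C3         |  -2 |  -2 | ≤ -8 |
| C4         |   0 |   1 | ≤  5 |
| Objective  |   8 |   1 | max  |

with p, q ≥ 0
Feasible point: (1, 3) satisfies every constraint, so the LP is feasible.
Direction d = (1, 0): for each constraint row a, a·d ≤ 0 —
  (-4)(1) + (4)(0) = -4 ≤ 0
  (-3)(1) + (4)(0) = -3 ≤ 0
  (-2)(1) + (-2)(0) = -2 ≤ 0
  (0)(1) + (1)(0) = 0 ≤ 0
and d ≥ 0, so (1, 3) + t·d stays feasible for every t ≥ 0. Along this ray z = 8p + q changes by 8 per unit t, so z → +∞.

The LP is unbounded; z can be made arbitrarily large.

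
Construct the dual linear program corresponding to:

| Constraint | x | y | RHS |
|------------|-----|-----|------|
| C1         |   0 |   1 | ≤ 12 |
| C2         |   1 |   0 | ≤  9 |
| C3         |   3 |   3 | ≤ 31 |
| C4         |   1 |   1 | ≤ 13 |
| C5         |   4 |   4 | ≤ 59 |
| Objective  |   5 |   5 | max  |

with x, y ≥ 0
Minimize: z = 12y1 + 9y2 + 31y3 + 13y4 + 59y5

Subject to:
  C1: -y2 - 3y3 - y4 - 4y5 ≤ -5
  C2: -y1 - 3y3 - y4 - 4y5 ≤ -5
  y1, y2, y3, y4, y5 ≥ 0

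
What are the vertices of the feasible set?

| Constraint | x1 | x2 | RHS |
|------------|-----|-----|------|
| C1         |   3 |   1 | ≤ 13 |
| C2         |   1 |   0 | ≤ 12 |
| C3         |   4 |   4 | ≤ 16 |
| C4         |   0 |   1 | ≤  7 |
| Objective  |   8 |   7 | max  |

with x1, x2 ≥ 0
Each vertex is the intersection of two constraint boundaries that also satisfies all remaining constraints:
  x1 = 0 and x2 = 0 → (0, 0)
  4x1 + 4x2 = 16 and x2 = 0 → (4, 0)
  4x1 + 4x2 = 16 and x1 = 0 → (0, 4)

Vertices: (0, 0), (4, 0), (0, 4)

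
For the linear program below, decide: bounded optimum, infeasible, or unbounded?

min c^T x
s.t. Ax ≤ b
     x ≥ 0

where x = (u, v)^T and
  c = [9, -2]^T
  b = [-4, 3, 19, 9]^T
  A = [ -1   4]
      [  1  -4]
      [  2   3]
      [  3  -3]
One constraint requires u - 4v ≤ 3, while the constraint -u + 4v ≤ -4 is equivalent to u - 4v ≥ 4. Together they would need 4 ≤ u - 4v ≤ 3, which is impossible since 4 > 3. No point satisfies all constraints.

The feasible region is empty; the LP is infeasible.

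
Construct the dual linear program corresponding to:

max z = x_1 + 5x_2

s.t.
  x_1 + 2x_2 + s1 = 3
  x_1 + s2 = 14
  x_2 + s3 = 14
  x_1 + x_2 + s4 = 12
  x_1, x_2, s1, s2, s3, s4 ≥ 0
Minimize: z = 3y1 + 14y2 + 14y3 + 12y4

Subject to:
  C1: -y1 - y2 - y4 ≤ -1
  C2: -2y1 - y3 - y4 ≤ -5
  y1, y2, y3, y4 ≥ 0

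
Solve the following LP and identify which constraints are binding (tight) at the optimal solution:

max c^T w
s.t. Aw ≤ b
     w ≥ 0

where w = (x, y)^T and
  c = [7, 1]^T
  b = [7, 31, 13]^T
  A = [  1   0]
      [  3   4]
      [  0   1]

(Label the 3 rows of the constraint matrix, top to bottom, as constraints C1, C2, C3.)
Optimal: x = 7, y = 2.5
Slack at optimum:
  C1: slack = 0 (binding)
  C2: slack = 0 (binding)
  C3: slack = 10.5
  x ≥ 0: x = 7
  y ≥ 0: y = 2.5
Binding constraints: C1, C2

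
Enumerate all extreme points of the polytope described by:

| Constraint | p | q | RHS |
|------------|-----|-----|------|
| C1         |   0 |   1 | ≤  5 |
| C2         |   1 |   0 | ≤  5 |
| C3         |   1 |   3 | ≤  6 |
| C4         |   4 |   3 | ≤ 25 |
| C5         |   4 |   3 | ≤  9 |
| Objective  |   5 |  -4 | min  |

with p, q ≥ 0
Each vertex is the intersection of two constraint boundaries that also satisfies all remaining constraints:
  p = 0 and q = 0 → (0, 0)
  4p + 3q = 9 and q = 0 → (2.25, 0)
  p + 3q = 6 and 4p + 3q = 9 → (1, 1.667)
  p + 3q = 6 and p = 0 → (0, 2)

Vertices: (0, 0), (2.25, 0), (1, 1.667), (0, 2)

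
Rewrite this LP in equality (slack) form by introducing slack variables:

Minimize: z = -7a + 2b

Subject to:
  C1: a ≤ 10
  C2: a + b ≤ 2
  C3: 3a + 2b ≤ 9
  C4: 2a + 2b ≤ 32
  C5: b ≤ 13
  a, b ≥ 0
min z = -7a + 2b

s.t.
  a + s1 = 10
  a + b + s2 = 2
  3a + 2b + s3 = 9
  2a + 2b + s4 = 32
  b + s5 = 13
  a, b, s1, s2, s3, s4, s5 ≥ 0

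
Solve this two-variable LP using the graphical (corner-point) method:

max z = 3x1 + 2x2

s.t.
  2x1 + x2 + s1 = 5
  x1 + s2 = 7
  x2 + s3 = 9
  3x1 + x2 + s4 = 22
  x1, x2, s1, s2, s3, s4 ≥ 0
Each vertex is the intersection of two constraint boundaries that also satisfies all remaining constraints:
  x1 = 0 and x2 = 0 → (0, 0)
  2x1 + x2 = 5 and x2 = 0 → (2.5, 0)
  2x1 + x2 = 5 and x1 = 0 → (0, 5)

Evaluating z = 3x1 + 2x2 at each vertex:
  (0, 0): z = 0
  (2.5, 0): z = 7.5
  (0, 5): z = 10

The maximum is at (0, 5) with z = 10.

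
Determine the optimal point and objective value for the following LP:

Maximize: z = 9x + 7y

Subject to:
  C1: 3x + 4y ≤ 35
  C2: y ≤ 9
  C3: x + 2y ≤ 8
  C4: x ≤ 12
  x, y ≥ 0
x = 8, y = 0, z = 72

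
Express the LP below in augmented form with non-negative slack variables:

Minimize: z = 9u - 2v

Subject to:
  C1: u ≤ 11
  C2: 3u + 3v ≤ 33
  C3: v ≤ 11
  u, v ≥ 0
min z = 9u - 2v

s.t.
  u + s1 = 11
  3u + 3v + s2 = 33
  v + s3 = 11
  u, v, s1, s2, s3 ≥ 0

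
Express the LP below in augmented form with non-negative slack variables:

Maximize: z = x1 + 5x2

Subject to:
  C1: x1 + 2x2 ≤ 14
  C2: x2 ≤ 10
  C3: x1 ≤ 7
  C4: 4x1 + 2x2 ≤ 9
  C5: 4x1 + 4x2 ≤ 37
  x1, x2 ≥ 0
max z = x1 + 5x2

s.t.
  x1 + 2x2 + s1 = 14
  x2 + s2 = 10
  x1 + s3 = 7
  4x1 + 2x2 + s4 = 9
  4x1 + 4x2 + s5 = 37
  x1, x2, s1, s2, s3, s4, s5 ≥ 0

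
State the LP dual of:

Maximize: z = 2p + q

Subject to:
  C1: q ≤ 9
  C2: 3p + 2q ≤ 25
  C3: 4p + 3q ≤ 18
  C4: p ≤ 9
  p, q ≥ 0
Minimize: z = 9y1 + 25y2 + 18y3 + 9y4

Subject to:
  C1: -3y2 - 4y3 - y4 ≤ -2
  C2: -y1 - 2y2 - 3y3 ≤ -1
  y1, y2, y3, y4 ≥ 0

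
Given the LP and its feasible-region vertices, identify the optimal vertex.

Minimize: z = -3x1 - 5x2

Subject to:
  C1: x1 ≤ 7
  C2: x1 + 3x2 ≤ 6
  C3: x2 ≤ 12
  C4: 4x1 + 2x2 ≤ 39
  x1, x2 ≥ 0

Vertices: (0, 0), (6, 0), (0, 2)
Evaluating z = -3x1 - 5x2 at each vertex:
  (0, 0): z = 0
  (6, 0): z = -18
  (0, 2): z = -10

The smallest value is z = -18, attained at (6, 0).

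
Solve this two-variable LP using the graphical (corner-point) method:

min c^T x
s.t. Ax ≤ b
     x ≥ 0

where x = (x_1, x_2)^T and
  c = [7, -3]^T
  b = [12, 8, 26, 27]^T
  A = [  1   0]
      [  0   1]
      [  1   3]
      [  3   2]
Each vertex is the intersection of two constraint boundaries that also satisfies all remaining constraints:
  x_1 = 0 and x_2 = 0 → (0, 0)
  3x_1 + 2x_2 = 27 and x_2 = 0 → (9, 0)
  x_1 + 3x_2 = 26 and 3x_1 + 2x_2 = 27 → (4.143, 7.286)
  x_2 = 8 and x_1 + 3x_2 = 26 → (2, 8)
  x_2 = 8 and x_1 = 0 → (0, 8)

Evaluating z = 7x_1 - 3x_2 at each vertex:
  (0, 0): z = 0
  (9, 0): z = 63
  (4.143, 7.286): z = 7.143
  (2, 8): z = -10
  (0, 8): z = -24

The minimum is at (0, 8) with z = -24.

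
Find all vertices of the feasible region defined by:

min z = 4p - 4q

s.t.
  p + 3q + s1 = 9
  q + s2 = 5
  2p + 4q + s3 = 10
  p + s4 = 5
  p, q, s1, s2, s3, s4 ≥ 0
Each vertex is the intersection of two constraint boundaries that also satisfies all remaining constraints:
  p = 0 and q = 0 → (0, 0)
  2p + 4q = 10 and p = 5 → (5, 0)
  2p + 4q = 10 and p = 0 → (0, 2.5)

Vertices: (0, 0), (5, 0), (0, 2.5)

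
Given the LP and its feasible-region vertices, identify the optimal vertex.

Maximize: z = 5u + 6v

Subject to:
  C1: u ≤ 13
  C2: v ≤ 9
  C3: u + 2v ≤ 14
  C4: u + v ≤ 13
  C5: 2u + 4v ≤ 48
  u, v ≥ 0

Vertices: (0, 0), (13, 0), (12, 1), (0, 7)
Evaluating z = 5u + 6v at each vertex:
  (0, 0): z = 0
  (13, 0): z = 65
  (12, 1): z = 66
  (0, 7): z = 42

The largest value is z = 66, attained at (12, 1).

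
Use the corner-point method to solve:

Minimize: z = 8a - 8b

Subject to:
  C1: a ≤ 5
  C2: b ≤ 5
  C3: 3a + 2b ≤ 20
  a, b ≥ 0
Each vertex is the intersection of two constraint boundaries that also satisfies all remaining constraints:
  a = 0 and b = 0 → (0, 0)
  a = 5 and b = 0 → (5, 0)
  a = 5 and 3a + 2b = 20 → (5, 2.5)
  b = 5 and 3a + 2b = 20 → (3.333, 5)
  b = 5 and a = 0 → (0, 5)

Evaluating z = 8a - 8b at each vertex:
  (0, 0): z = 0
  (5, 0): z = 40
  (5, 2.5): z = 20
  (3.333, 5): z = -13.33
  (0, 5): z = -40

The minimum is at (0, 5) with z = -40.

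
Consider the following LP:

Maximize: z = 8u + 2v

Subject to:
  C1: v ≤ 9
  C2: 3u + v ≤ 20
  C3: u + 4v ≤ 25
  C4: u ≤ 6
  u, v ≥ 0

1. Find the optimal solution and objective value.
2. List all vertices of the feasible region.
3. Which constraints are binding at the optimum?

1. u = 6, v = 2, z = 52
2. (0, 0), (6, 0), (6, 2), (5, 5), (0, 6.25)
3. C2, C4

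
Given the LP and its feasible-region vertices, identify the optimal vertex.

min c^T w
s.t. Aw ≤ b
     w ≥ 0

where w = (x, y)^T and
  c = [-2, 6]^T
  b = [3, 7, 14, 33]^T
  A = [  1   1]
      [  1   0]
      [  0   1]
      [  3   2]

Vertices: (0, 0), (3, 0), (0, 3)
Evaluating z = -2x + 6y at each vertex:
  (0, 0): z = 0
  (3, 0): z = -6
  (0, 3): z = 18

The smallest value is z = -6, attained at (3, 0).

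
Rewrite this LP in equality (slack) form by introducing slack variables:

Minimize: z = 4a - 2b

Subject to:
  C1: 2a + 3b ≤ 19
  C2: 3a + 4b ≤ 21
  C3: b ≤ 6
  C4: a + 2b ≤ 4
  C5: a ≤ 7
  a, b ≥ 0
min z = 4a - 2b

s.t.
  2a + 3b + s1 = 19
  3a + 4b + s2 = 21
  b + s3 = 6
  a + 2b + s4 = 4
  a + s5 = 7
  a, b, s1, s2, s3, s4, s5 ≥ 0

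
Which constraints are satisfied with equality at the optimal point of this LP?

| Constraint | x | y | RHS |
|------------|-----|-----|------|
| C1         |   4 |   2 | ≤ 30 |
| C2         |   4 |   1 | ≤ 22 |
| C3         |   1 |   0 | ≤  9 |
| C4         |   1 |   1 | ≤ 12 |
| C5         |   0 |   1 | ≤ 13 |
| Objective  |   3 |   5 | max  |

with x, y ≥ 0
Optimal: x = 0, y = 12
Slack at optimum:
  C1: slack = 6
  C2: slack = 10
  C3: slack = 9
  C4: slack = 0 (binding)
  C5: slack = 1
  x ≥ 0: x = 0 (binding)
  y ≥ 0: y = 12
Binding constraints: C4, x ≥ 0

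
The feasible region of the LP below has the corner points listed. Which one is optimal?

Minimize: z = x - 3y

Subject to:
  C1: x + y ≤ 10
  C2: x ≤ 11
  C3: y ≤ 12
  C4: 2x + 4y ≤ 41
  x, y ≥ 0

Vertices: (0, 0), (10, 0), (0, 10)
(0, 10) with z = -30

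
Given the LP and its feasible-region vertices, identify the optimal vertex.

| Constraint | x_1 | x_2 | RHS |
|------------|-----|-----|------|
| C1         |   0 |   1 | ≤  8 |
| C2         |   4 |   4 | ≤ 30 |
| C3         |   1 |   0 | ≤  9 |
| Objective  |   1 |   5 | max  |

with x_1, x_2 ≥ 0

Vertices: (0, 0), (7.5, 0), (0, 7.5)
Evaluating z = x_1 + 5x_2 at each vertex:
  (0, 0): z = 0
  (7.5, 0): z = 7.5
  (0, 7.5): z = 37.5

The largest value is z = 37.5, attained at (0, 7.5).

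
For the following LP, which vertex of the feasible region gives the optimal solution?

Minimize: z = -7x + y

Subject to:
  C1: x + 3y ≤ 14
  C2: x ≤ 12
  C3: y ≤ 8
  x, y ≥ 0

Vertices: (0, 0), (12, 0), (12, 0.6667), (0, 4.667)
(12, 0) with z = -84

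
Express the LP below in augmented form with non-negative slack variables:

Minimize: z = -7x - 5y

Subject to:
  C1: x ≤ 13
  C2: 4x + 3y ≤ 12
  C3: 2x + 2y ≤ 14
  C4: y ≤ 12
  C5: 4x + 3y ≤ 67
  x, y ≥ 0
min z = -7x - 5y

s.t.
  x + s1 = 13
  4x + 3y + s2 = 12
  2x + 2y + s3 = 14
  y + s4 = 12
  4x + 3y + s5 = 67
  x, y, s1, s2, s3, s4, s5 ≥ 0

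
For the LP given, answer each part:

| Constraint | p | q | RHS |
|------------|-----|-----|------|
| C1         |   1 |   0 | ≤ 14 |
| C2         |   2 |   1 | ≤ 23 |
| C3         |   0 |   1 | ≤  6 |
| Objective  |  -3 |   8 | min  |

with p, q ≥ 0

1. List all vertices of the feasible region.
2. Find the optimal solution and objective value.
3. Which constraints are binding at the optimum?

1. (0, 0), (11.5, 0), (8.5, 6), (0, 6)
2. p = 11.5, q = 0, z = -34.5
3. C2, q ≥ 0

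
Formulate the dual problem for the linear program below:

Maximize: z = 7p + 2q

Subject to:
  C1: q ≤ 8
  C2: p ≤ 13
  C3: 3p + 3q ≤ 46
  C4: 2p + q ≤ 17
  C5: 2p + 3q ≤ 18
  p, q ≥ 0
Minimize: z = 8y1 + 13y2 + 46y3 + 17y4 + 18y5

Subject to:
  C1: -y2 - 3y3 - 2y4 - 2y5 ≤ -7
  C2: -y1 - 3y3 - y4 - 3y5 ≤ -2
  y1, y2, y3, y4, y5 ≥ 0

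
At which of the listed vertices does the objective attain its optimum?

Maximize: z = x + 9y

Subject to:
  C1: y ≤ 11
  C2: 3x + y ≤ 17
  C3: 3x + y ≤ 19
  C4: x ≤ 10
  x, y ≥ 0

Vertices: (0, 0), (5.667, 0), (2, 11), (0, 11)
Evaluating z = x + 9y at each vertex:
  (0, 0): z = 0
  (5.667, 0): z = 5.667
  (2, 11): z = 101
  (0, 11): z = 99

The largest value is z = 101, attained at (2, 11).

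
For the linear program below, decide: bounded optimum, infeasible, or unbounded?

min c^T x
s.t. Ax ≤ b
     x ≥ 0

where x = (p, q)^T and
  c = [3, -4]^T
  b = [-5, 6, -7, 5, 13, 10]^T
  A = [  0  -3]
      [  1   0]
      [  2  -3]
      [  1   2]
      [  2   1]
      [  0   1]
The point (0, 2.5) satisfies every constraint, so the LP is feasible; the constraints give p ≤ 6 and q ≤ 10, which with p, q ≥ 0 keep the feasible region inside a bounded box. A feasible, bounded LP attains a finite optimum at a vertex.

Evaluating z = 3p - 4q at each vertex:
  (0, 2.333): z = -9.333
  (0.1429, 2.429): z = -9.286
  (0, 2.5): z = -10

Feasible with finite optimum z* = -10 at (0, 2.5).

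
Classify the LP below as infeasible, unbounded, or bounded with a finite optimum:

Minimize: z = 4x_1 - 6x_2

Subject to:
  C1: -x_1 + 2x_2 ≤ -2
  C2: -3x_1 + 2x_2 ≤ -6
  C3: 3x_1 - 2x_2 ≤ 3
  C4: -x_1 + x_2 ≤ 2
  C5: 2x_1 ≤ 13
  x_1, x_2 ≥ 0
C3 requires 3x_1 - 2x_2 ≤ 3, while C2 (-3x_1 + 2x_2 ≤ -6) is equivalent to 3x_1 - 2x_2 ≥ 6. Together they would need 6 ≤ 3x_1 - 2x_2 ≤ 3, which is impossible since 6 > 3. No point satisfies all constraints.

Infeasible — the constraint set is empty.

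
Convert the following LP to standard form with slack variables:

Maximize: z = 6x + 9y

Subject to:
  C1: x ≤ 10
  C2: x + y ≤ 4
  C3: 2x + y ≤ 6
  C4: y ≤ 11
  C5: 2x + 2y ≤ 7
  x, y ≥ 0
max z = 6x + 9y

s.t.
  x + s1 = 10
  x + y + s2 = 4
  2x + y + s3 = 6
  y + s4 = 11
  2x + 2y + s5 = 7
  x, y, s1, s2, s3, s4, s5 ≥ 0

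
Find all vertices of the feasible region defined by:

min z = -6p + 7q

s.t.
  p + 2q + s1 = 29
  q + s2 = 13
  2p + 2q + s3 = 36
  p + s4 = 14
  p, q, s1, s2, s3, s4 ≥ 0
Each vertex is the intersection of two constraint boundaries that also satisfies all remaining constraints:
  p = 0 and q = 0 → (0, 0)
  p = 14 and q = 0 → (14, 0)
  2p + 2q = 36 and p = 14 → (14, 4)
  p + 2q = 29 and 2p + 2q = 36 → (7, 11)
  p + 2q = 29 and q = 13 → (3, 13)
  q = 13 and p = 0 → (0, 13)

Vertices: (0, 0), (14, 0), (14, 4), (7, 11), (3, 13), (0, 13)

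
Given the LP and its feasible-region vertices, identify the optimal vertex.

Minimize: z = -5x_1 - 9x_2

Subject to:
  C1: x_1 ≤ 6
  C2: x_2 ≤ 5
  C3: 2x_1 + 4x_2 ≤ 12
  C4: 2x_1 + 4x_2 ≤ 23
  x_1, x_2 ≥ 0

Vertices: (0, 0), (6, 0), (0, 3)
Evaluating z = -5x_1 - 9x_2 at each vertex:
  (0, 0): z = 0
  (6, 0): z = -30
  (0, 3): z = -27

The smallest value is z = -30, attained at (6, 0).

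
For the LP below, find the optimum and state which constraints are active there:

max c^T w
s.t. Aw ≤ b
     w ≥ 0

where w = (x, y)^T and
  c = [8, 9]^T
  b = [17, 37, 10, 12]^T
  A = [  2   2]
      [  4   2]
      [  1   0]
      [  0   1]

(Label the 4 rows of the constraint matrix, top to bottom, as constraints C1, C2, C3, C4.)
Optimal: x = 0, y = 8.5
Slack at optimum:
  C1: slack = 0 (binding)
  C2: slack = 20
  C3: slack = 10
  C4: slack = 3.5
  x ≥ 0: x = 0 (binding)
  y ≥ 0: y = 8.5
Binding constraints: C1, x ≥ 0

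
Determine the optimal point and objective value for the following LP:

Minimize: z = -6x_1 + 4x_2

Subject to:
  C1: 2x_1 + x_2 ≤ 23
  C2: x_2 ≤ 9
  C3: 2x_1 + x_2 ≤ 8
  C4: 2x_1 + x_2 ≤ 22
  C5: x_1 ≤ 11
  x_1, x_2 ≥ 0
Each vertex is the intersection of two constraint boundaries that also satisfies all remaining constraints:
  x_1 = 0 and x_2 = 0 → (0, 0)
  2x_1 + x_2 = 8 and x_2 = 0 → (4, 0)
  2x_1 + x_2 = 8 and x_1 = 0 → (0, 8)

Evaluating z = -6x_1 + 4x_2 at each vertex:
  (0, 0): z = 0
  (4, 0): z = -24
  (0, 8): z = 32

The minimum is at (4, 0) with z = -24.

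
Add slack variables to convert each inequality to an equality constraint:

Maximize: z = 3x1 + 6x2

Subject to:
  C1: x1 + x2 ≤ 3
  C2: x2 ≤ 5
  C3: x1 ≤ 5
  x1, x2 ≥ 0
max z = 3x1 + 6x2

s.t.
  x1 + x2 + s1 = 3
  x2 + s2 = 5
  x1 + s3 = 5
  x1, x2, s1, s2, s3 ≥ 0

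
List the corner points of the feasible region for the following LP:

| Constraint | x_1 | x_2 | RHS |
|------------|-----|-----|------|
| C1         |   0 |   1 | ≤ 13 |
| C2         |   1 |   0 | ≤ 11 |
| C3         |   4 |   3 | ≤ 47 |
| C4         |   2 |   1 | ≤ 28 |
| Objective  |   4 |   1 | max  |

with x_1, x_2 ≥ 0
Each vertex is the intersection of two constraint boundaries that also satisfies all remaining constraints:
  x_1 = 0 and x_2 = 0 → (0, 0)
  x_1 = 11 and x_2 = 0 → (11, 0)
  x_1 = 11 and 4x_1 + 3x_2 = 47 → (11, 1)
  x_2 = 13 and 4x_1 + 3x_2 = 47 → (2, 13)
  x_2 = 13 and x_1 = 0 → (0, 13)

Vertices: (0, 0), (11, 0), (11, 1), (2, 13), (0, 13)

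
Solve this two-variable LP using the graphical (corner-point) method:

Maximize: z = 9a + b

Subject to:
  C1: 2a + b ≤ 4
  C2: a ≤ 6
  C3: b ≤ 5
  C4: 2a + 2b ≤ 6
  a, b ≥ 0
Each vertex is the intersection of two constraint boundaries that also satisfies all remaining constraints:
  a = 0 and b = 0 → (0, 0)
  2a + b = 4 and b = 0 → (2, 0)
  2a + b = 4 and 2a + 2b = 6 → (1, 2)
  2a + 2b = 6 and a = 0 → (0, 3)

Evaluating z = 9a + b at each vertex:
  (0, 0): z = 0
  (2, 0): z = 18
  (1, 2): z = 11
  (0, 3): z = 3

The maximum is at (2, 0) with z = 18.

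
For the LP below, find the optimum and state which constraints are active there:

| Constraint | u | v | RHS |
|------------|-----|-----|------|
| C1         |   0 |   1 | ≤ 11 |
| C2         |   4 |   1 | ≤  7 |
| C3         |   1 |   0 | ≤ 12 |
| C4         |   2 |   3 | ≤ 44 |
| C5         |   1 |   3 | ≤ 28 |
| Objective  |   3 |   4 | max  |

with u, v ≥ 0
Optimal: u = 0, v = 7
Binding: C2, u ≥ 0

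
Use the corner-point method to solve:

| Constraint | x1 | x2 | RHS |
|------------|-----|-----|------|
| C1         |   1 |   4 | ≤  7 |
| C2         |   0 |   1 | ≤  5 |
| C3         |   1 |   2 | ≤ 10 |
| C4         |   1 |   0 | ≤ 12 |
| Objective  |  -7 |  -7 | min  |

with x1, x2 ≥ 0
x1 = 7, x2 = 0, z = -49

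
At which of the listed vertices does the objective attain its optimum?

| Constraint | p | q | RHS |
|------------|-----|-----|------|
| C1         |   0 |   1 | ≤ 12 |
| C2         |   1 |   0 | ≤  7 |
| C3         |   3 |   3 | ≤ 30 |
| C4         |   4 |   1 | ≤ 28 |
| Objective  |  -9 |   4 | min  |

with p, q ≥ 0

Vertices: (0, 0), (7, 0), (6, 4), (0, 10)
(7, 0) with z = -63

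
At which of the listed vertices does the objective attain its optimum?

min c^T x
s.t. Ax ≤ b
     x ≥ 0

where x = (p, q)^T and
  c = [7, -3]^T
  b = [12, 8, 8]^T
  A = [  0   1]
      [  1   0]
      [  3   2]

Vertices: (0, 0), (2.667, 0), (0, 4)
Evaluating z = 7p - 3q at each vertex:
  (0, 0): z = 0
  (2.667, 0): z = 18.67
  (0, 4): z = -12

The smallest value is z = -12, attained at (0, 4).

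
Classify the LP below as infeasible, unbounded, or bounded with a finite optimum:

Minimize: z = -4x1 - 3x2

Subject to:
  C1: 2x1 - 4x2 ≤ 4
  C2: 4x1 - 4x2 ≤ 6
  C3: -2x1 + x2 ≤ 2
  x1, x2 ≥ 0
Feasible point: (0, 0) satisfies every constraint, so the LP is feasible.
Direction d = (1, 1): for each constraint row a, a·d ≤ 0 —
  (2)(1) + (-4)(1) = -2 ≤ 0
  (4)(1) + (-4)(1) = 0 ≤ 0
  (-2)(1) + (1)(1) = -1 ≤ 0
and d ≥ 0, so (0, 0) + t·d stays feasible for every t ≥ 0. Along this ray z = -4x1 - 3x2 changes by -7 per unit t, so z → −∞.

Unbounded: there is a feasible ray along which z → −∞.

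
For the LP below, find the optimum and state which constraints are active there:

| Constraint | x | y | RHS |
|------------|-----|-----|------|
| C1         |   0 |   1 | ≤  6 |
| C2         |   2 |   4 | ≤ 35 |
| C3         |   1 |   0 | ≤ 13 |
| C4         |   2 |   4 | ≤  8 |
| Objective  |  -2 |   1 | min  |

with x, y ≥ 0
Optimal: x = 4, y = 0
Slack at optimum:
  C1: slack = 6
  C2: slack = 27
  C3: slack = 9
  C4: slack = 0 (binding)
  x ≥ 0: x = 4
  y ≥ 0: y = 0 (binding)
Binding constraints: C4, y ≥ 0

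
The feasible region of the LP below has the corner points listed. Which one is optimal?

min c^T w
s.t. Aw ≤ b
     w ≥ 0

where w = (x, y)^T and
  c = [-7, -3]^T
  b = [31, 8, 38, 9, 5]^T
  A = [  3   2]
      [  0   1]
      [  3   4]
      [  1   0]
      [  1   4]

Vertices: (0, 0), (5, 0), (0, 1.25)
Evaluating z = -7x - 3y at each vertex:
  (0, 0): z = 0
  (5, 0): z = -35
  (0, 1.25): z = -3.75

The smallest value is z = -35, attained at (5, 0).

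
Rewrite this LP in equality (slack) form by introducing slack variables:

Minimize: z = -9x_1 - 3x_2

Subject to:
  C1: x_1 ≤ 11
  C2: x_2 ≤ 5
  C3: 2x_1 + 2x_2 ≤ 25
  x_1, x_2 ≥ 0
min z = -9x_1 - 3x_2

s.t.
  x_1 + s1 = 11
  x_2 + s2 = 5
  2x_1 + 2x_2 + s3 = 25
  x_1, x_2, s1, s2, s3 ≥ 0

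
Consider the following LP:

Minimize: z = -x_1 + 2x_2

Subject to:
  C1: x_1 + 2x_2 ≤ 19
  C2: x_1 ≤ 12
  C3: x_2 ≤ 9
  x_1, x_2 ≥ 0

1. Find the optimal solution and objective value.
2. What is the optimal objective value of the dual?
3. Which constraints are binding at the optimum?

1. x_1 = 12, x_2 = 0, z = -12
2. -12 (by strong duality, equal to the primal optimum)
3. C2, x_2 ≥ 0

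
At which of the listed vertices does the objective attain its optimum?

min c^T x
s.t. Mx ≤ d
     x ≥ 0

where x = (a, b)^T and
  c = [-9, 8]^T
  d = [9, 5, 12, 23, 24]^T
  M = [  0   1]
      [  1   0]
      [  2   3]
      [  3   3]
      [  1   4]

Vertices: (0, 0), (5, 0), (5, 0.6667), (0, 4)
Evaluating z = -9a + 8b at each vertex:
  (0, 0): z = 0
  (5, 0): z = -45
  (5, 0.6667): z = -39.67
  (0, 4): z = 32

The smallest value is z = -45, attained at (5, 0).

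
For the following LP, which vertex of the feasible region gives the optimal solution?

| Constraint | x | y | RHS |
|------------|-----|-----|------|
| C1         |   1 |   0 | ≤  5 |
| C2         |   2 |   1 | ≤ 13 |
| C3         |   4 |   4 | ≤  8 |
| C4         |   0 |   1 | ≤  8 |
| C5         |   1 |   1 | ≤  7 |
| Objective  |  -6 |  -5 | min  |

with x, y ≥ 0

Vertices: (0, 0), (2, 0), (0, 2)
Evaluating z = -6x - 5y at each vertex:
  (0, 0): z = 0
  (2, 0): z = -12
  (0, 2): z = -10

The smallest value is z = -12, attained at (2, 0).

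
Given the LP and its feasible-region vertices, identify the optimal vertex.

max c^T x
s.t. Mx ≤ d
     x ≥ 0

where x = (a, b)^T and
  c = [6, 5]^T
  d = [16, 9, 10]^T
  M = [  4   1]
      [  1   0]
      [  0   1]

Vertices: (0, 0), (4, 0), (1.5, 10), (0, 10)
Evaluating z = 6a + 5b at each vertex:
  (0, 0): z = 0
  (4, 0): z = 24
  (1.5, 10): z = 59
  (0, 10): z = 50

The largest value is z = 59, attained at (1.5, 10).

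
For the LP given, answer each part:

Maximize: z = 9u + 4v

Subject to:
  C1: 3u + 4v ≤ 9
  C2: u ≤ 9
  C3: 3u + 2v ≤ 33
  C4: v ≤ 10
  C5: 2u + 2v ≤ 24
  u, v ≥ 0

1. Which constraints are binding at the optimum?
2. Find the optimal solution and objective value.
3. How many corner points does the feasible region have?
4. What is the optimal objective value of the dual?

1. C1, v ≥ 0
2. u = 3, v = 0, z = 27
3. 3
4. 27 (by strong duality, equal to the primal optimum)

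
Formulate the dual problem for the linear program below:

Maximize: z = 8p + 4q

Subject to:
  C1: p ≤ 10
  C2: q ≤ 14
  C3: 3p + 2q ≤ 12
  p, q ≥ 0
Minimize: z = 10y1 + 14y2 + 12y3

Subject to:
  C1: -y1 - 3y3 ≤ -8
  C2: -y2 - 2y3 ≤ -4
  y1, y2, y3 ≥ 0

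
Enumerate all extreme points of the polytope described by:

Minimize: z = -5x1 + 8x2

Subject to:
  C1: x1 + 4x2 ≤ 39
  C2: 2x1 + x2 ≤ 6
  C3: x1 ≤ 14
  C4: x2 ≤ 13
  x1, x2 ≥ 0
Each vertex is the intersection of two constraint boundaries that also satisfies all remaining constraints:
  x1 = 0 and x2 = 0 → (0, 0)
  2x1 + x2 = 6 and x2 = 0 → (3, 0)
  2x1 + x2 = 6 and x1 = 0 → (0, 6)

Vertices: (0, 0), (3, 0), (0, 6)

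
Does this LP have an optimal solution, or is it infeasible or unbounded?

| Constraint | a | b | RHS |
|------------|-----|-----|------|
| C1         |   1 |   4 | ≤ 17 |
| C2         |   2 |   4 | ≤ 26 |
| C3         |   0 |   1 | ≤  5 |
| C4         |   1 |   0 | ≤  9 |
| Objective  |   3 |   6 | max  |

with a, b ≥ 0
The point (9, 2) satisfies every constraint, so the LP is feasible; the constraints give a ≤ 9 and b ≤ 5, which with a, b ≥ 0 keep the feasible region inside a bounded box. A feasible, bounded LP attains a finite optimum at a vertex.

The LP has an optimal solution: (9, 2) with z = 39.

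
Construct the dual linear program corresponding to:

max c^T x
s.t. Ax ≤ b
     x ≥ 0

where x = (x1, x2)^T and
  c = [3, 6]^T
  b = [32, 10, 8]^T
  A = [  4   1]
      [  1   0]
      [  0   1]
Minimize: z = 32y1 + 10y2 + 8y3

Subject to:
  C1: -4y1 - y2 ≤ -3
  C2: -y1 - y3 ≤ -6
  y1, y2, y3 ≥ 0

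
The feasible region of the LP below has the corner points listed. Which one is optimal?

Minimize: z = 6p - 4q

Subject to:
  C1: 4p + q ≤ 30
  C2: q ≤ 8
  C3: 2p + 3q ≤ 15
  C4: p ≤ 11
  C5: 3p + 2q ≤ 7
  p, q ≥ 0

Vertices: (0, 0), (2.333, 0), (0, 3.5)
(0, 3.5) with z = -14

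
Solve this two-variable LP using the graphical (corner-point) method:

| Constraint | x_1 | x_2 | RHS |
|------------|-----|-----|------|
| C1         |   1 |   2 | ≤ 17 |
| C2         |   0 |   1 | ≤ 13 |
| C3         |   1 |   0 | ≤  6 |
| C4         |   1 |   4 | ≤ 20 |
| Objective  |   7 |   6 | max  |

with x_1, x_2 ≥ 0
Each vertex is the intersection of two constraint boundaries that also satisfies all remaining constraints:
  x_1 = 0 and x_2 = 0 → (0, 0)
  x_1 = 6 and x_2 = 0 → (6, 0)
  x_1 = 6 and x_1 + 4x_2 = 20 → (6, 3.5)
  x_1 + 4x_2 = 20 and x_1 = 0 → (0, 5)

Evaluating z = 7x_1 + 6x_2 at each vertex:
  (0, 0): z = 0
  (6, 0): z = 42
  (6, 3.5): z = 63
  (0, 5): z = 30

The maximum is at (6, 3.5) with z = 63.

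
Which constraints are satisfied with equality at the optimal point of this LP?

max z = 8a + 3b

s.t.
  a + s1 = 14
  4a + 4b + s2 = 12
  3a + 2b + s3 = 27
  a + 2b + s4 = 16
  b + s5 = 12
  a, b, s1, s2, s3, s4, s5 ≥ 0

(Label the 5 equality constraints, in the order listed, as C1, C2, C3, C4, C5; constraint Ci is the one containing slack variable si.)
Optimal: a = 3, b = 0
Binding: C2, b ≥ 0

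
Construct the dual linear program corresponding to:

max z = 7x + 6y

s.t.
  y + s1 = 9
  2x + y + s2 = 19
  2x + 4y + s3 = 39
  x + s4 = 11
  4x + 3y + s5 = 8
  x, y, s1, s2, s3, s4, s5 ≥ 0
Minimize: z = 9y1 + 19y2 + 39y3 + 11y4 + 8y5

Subject to:
  C1: -2y2 - 2y3 - y4 - 4y5 ≤ -7
  C2: -y1 - y2 - 4y3 - 3y5 ≤ -6
  y1, y2, y3, y4, y5 ≥ 0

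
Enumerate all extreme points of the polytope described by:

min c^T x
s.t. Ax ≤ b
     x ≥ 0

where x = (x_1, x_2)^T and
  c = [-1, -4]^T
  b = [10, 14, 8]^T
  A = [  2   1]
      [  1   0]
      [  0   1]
Each vertex is the intersection of two constraint boundaries that also satisfies all remaining constraints:
  x_1 = 0 and x_2 = 0 → (0, 0)
  2x_1 + x_2 = 10 and x_2 = 0 → (5, 0)
  2x_1 + x_2 = 10 and x_2 = 8 → (1, 8)
  x_2 = 8 and x_1 = 0 → (0, 8)

Vertices: (0, 0), (5, 0), (1, 8), (0, 8)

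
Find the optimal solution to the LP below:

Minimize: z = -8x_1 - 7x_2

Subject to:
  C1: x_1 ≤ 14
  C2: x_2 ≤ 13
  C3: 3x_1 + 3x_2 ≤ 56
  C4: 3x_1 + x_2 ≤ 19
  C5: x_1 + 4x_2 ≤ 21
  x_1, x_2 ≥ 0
Each vertex is the intersection of two constraint boundaries that also satisfies all remaining constraints:
  x_1 = 0 and x_2 = 0 → (0, 0)
  3x_1 + x_2 = 19 and x_2 = 0 → (6.333, 0)
  3x_1 + x_2 = 19 and x_1 + 4x_2 = 21 → (5, 4)
  x_1 + 4x_2 = 21 and x_1 = 0 → (0, 5.25)

Evaluating z = -8x_1 - 7x_2 at each vertex:
  (0, 0): z = 0
  (6.333, 0): z = -50.67
  (5, 4): z = -68
  (0, 5.25): z = -36.75

The minimum is at (5, 4) with z = -68.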